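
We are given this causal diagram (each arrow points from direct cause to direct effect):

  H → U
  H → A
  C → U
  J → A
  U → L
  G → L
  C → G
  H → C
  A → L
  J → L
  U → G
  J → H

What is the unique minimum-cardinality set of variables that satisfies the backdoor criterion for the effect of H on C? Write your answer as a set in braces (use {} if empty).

{}

Variables eligible for adjustment (non-descendants of H, excluding H and C): {J}.
Backdoor paths from H to C:
  P1: H <- J -> A -> L <- U <- C
  P2: H <- J -> A -> L <- U -> G <- C
  P3: H <- J -> A -> L <- G <- C
  P4: H <- J -> A -> L <- G <- U <- C
  P5: H <- J -> L <- U <- C
  P6: H <- J -> L <- U -> G <- C
  P7: H <- J -> L <- G <- C
  P8: H <- J -> L <- G <- U <- C
Each backdoor path contains an unconditioned collider, so every path is already blocked with the empty conditioning set:
  P1: blocked at collider L (neither it nor any descendant is in the conditioning set).
  P2: blocked at collider L (neither it nor any descendant is in the conditioning set).
  P3: blocked at collider L (neither it nor any descendant is in the conditioning set).
  P4: blocked at collider L (neither it nor any descendant is in the conditioning set).
  P5: blocked at collider L (neither it nor any descendant is in the conditioning set).
  P6: blocked at collider L (neither it nor any descendant is in the conditioning set).
  P7: blocked at collider L (neither it nor any descendant is in the conditioning set).
  P8: blocked at collider L (neither it nor any descendant is in the conditioning set).
The empty set is therefore the unique smallest valid set.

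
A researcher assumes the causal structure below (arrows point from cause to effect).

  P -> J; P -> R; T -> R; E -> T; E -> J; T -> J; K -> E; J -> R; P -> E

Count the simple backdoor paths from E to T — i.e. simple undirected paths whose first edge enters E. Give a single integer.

A backdoor path from E to T is any simple undirected path whose first edge points into E (i.e. leaves E via a parent).
Parents of E: {K, P}.
Enumerating:
  P1: E <- P -> J <- T
  P2: E <- P -> J -> R <- T
  P3: E <- P -> R <- T
  P4: E <- P -> R <- J <- T
That exhausts the simple backdoor paths. Count: 4.

4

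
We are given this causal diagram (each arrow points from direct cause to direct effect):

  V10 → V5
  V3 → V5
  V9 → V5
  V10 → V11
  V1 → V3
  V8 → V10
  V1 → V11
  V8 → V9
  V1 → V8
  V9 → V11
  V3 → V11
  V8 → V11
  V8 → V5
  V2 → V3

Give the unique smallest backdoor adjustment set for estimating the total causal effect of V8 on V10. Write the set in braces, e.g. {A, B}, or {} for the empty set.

{}

Variables eligible for adjustment (non-descendants of V8, excluding V8 and V10): {V1, V2, V3}.
Backdoor paths from V8 to V10:
  P1: V8 <- V1 -> V3 -> V11 <- V10
  P2: V8 <- V1 -> V3 -> V11 <- V9 -> V5 <- V10
  P3: V8 <- V1 -> V3 -> V5 <- V10
  P4: V8 <- V1 -> V3 -> V5 <- V9 -> V11 <- V10
  P5: V8 <- V1 -> V11 <- V10
  P6: V8 <- V1 -> V11 <- V3 -> V5 <- V10
  P7: V8 <- V1 -> V11 <- V9 -> V5 <- V10
Each backdoor path contains an unconditioned collider, so every path is already blocked with the empty conditioning set:
  P1: blocked at collider V11 (neither it nor any descendant is in the conditioning set).
  P2: blocked at collider V11 (neither it nor any descendant is in the conditioning set).
  P3: blocked at collider V5 (neither it nor any descendant is in the conditioning set).
  P4: blocked at collider V5 (neither it nor any descendant is in the conditioning set).
  P5: blocked at collider V11 (neither it nor any descendant is in the conditioning set).
  P6: blocked at collider V11 (neither it nor any descendant is in the conditioning set).
  P7: blocked at collider V11 (neither it nor any descendant is in the conditioning set).
The empty set is therefore the unique smallest valid set.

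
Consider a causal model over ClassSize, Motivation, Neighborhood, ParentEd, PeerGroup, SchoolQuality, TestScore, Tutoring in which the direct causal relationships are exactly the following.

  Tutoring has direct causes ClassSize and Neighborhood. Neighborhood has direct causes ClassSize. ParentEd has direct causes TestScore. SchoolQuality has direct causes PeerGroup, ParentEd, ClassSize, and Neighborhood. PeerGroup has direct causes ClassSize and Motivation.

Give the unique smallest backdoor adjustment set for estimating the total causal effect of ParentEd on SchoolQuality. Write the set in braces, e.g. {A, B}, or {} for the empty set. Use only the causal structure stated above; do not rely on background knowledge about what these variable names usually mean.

Variables eligible for adjustment (non-descendants of ParentEd, excluding ParentEd and SchoolQuality): {ClassSize, Motivation, Neighborhood, PeerGroup, TestScore, Tutoring}.
Backdoor paths from ParentEd to SchoolQuality:
  (none)
With no backdoor paths the empty set already satisfies the criterion, and it is trivially minimal.

{}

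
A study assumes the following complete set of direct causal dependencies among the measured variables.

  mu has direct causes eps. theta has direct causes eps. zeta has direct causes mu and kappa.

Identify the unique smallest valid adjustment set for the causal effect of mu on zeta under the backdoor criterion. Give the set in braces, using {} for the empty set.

{}

Variables eligible for adjustment (non-descendants of mu, excluding mu and zeta): {eps, kappa, theta}.
Backdoor paths from mu to zeta:
  (none)
With no backdoor paths the empty set already satisfies the criterion, and it is trivially minimal.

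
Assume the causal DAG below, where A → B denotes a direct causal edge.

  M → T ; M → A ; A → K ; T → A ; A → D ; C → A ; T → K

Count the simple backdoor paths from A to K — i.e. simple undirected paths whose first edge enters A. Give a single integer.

A backdoor path from A to K is any simple undirected path whose first edge points into A (i.e. leaves A via a parent).
Parents of A: {C, M, T}.
Enumerating:
  P1: A <- M -> T -> K
  P2: A <- T -> K
That exhausts the simple backdoor paths. Count: 2.

2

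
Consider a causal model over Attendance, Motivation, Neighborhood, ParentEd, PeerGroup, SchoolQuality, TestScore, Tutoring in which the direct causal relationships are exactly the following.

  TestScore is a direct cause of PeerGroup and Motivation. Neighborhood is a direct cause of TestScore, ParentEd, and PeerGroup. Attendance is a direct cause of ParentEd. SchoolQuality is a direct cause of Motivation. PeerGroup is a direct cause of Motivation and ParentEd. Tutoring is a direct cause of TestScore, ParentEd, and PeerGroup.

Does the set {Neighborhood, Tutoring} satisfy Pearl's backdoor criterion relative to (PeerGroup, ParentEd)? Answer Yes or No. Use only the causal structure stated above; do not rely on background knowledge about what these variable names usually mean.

Yes

Backdoor paths from PeerGroup to ParentEd (paths whose first edge points into PeerGroup):
  P1: PeerGroup <- Neighborhood -> TestScore <- Tutoring -> ParentEd
  P2: PeerGroup <- Neighborhood -> ParentEd
  P3: PeerGroup <- Tutoring -> TestScore <- Neighborhood -> ParentEd
  P4: PeerGroup <- Tutoring -> ParentEd
  P5: PeerGroup <- TestScore <- Neighborhood -> ParentEd
  P6: PeerGroup <- TestScore <- Tutoring -> ParentEd
Condition 1 (no descendant of PeerGroup in the set): holds — descendants of PeerGroup are {Motivation, ParentEd}; none are in {Neighborhood, Tutoring}.
Condition 2 (every backdoor path blocked by {Neighborhood, Tutoring}):
  P1: blocked at fork node Neighborhood ∈ conditioning set.
  P2: blocked at fork node Neighborhood ∈ conditioning set.
  P3: blocked at fork node Tutoring ∈ conditioning set.
  P4: blocked at fork node Tutoring ∈ conditioning set.
  P5: blocked at fork node Neighborhood ∈ conditioning set.
  P6: blocked at fork node Tutoring ∈ conditioning set.
{Neighborhood, Tutoring} satisfies the backdoor criterion.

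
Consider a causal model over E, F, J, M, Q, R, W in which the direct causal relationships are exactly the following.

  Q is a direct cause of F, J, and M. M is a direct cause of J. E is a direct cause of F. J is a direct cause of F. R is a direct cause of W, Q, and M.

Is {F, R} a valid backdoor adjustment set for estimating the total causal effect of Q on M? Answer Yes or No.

No

Backdoor paths from Q to M (paths whose first edge points into Q):
  P1: Q <- R -> M
Condition 1 (no descendant of Q in the set): FAILS — F is a descendant of Q.
Condition 2 (every backdoor path blocked by {F, R}):
  P1: blocked at fork node R ∈ conditioning set.
{F, R} does not satisfy the backdoor criterion.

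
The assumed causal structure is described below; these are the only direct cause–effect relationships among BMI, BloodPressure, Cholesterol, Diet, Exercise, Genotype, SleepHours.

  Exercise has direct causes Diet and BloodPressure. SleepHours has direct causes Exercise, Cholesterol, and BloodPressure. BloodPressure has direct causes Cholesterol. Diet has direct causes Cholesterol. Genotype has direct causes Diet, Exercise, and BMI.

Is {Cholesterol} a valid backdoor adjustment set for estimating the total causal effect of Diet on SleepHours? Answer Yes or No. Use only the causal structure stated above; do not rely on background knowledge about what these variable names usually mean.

Backdoor paths from Diet to SleepHours (paths whose first edge points into Diet):
  P1: Diet <- Cholesterol -> BloodPressure -> Exercise -> SleepHours
  P2: Diet <- Cholesterol -> BloodPressure -> SleepHours
  P3: Diet <- Cholesterol -> SleepHours
Condition 1 (no descendant of Diet in the set): holds — descendants of Diet are {Exercise, Genotype, SleepHours}; none are in {Cholesterol}.
Condition 2 (every backdoor path blocked by {Cholesterol}):
  P1: blocked at fork node Cholesterol ∈ conditioning set.
  P2: blocked at fork node Cholesterol ∈ conditioning set.
  P3: blocked at fork node Cholesterol ∈ conditioning set.
{Cholesterol} satisfies the backdoor criterion.

Yes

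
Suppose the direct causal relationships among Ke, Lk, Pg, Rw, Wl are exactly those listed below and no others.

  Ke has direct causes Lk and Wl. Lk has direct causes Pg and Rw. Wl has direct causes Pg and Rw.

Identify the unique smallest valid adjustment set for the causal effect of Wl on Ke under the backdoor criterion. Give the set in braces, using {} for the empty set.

{Lk}

Variables eligible for adjustment (non-descendants of Wl, excluding Wl and Ke): {Lk, Pg, Rw}.
Backdoor paths from Wl to Ke:
  P1: Wl <- Pg -> Lk -> Ke
  P2: Wl <- Rw -> Lk -> Ke
The empty set is not sufficient: P1 (Wl <- Pg -> Lk -> Ke) has no collider blocking it and no conditioned non-collider, so it is open.
Try {Lk}:
  P1: blocked at chain node Lk ∈ conditioning set.
  P2: blocked at chain node Lk ∈ conditioning set.
{Lk} contains no descendant of Wl and blocks every backdoor path.
No other singleton works — e.g. {Pg} leaves P2 open — so {Lk} is the unique smallest valid adjustment set.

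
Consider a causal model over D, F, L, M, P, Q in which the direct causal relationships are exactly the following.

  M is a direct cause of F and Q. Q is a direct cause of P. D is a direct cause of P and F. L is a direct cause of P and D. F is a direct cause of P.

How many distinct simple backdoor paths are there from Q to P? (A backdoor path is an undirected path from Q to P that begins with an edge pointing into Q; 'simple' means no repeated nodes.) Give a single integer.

3

A backdoor path from Q to P is any simple undirected path whose first edge points into Q (i.e. leaves Q via a parent).
Parents of Q: {M}.
Enumerating:
  P1: Q <- M -> F <- D <- L -> P
  P2: Q <- M -> F <- D -> P
  P3: Q <- M -> F -> P
That exhausts the simple backdoor paths. Count: 3.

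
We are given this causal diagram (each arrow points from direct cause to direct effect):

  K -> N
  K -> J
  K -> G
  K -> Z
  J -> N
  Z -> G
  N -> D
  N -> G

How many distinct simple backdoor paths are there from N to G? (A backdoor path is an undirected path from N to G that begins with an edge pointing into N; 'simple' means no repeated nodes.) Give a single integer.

4

A backdoor path from N to G is any simple undirected path whose first edge points into N (i.e. leaves N via a parent).
Parents of N: {J, K}.
Enumerating:
  P1: N <- K -> Z -> G
  P2: N <- K -> G
  P3: N <- J <- K -> Z -> G
  P4: N <- J <- K -> G
That exhausts the simple backdoor paths. Count: 4.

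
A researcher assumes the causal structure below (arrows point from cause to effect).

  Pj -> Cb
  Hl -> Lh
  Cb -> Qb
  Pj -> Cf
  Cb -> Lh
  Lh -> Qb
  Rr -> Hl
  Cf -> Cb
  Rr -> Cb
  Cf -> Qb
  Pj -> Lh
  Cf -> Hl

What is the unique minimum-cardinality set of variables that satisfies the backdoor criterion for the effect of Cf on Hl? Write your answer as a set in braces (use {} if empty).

{}

Variables eligible for adjustment (non-descendants of Cf, excluding Cf and Hl): {Pj, Rr}.
Backdoor paths from Cf to Hl:
  P1: Cf <- Pj -> Cb <- Rr -> Hl
  P2: Cf <- Pj -> Cb -> Lh <- Hl
  P3: Cf <- Pj -> Cb -> Qb <- Lh <- Hl
  P4: Cf <- Pj -> Lh <- Hl
  P5: Cf <- Pj -> Lh <- Cb <- Rr -> Hl
  P6: Cf <- Pj -> Lh -> Qb <- Cb <- Rr -> Hl
Each backdoor path contains an unconditioned collider, so every path is already blocked with the empty conditioning set:
  P1: blocked at collider Cb (neither it nor any descendant is in the conditioning set).
  P2: blocked at collider Lh (neither it nor any descendant is in the conditioning set).
  P3: blocked at collider Qb (neither it nor any descendant is in the conditioning set).
  P4: blocked at collider Lh (neither it nor any descendant is in the conditioning set).
  P5: blocked at collider Lh (neither it nor any descendant is in the conditioning set).
  P6: blocked at collider Qb (neither it nor any descendant is in the conditioning set).
The empty set is therefore the unique smallest valid set.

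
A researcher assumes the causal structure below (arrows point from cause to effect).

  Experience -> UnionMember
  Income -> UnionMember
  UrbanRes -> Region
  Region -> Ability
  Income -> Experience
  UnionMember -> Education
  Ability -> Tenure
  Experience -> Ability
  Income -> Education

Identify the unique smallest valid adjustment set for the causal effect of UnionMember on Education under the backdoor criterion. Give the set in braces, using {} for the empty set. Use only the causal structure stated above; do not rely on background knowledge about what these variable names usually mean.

Variables eligible for adjustment (non-descendants of UnionMember, excluding UnionMember and Education): {Ability, Experience, Income, Region, Tenure, UrbanRes}.
Backdoor paths from UnionMember to Education:
  P1: UnionMember <- Income -> Education
  P2: UnionMember <- Experience <- Income -> Education
The empty set is not sufficient: P1 (UnionMember <- Income -> Education) has no collider blocking it and no conditioned non-collider, so it is open.
Try {Income}:
  P1: blocked at fork node Income ∈ conditioning set.
  P2: blocked at fork node Income ∈ conditioning set.
{Income} contains no descendant of UnionMember and blocks every backdoor path.
No other singleton works — e.g. {UrbanRes} leaves P1 open — so {Income} is the unique smallest valid adjustment set.

{Income}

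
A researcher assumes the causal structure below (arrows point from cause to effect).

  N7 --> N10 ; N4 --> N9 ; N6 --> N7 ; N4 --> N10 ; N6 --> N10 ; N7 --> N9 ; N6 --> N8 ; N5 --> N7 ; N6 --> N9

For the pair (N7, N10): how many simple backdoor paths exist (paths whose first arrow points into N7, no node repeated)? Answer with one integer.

2

A backdoor path from N7 to N10 is any simple undirected path whose first edge points into N7 (i.e. leaves N7 via a parent).
Parents of N7: {N5, N6}.
Enumerating:
  P1: N7 <- N6 -> N10
  P2: N7 <- N6 -> N9 <- N4 -> N10
That exhausts the simple backdoor paths. Count: 2.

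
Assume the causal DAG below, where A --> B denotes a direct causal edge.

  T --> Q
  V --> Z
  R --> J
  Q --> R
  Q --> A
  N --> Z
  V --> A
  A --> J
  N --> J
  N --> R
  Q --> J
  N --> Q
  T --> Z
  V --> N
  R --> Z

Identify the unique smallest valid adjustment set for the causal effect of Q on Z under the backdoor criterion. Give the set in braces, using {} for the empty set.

Variables eligible for adjustment (non-descendants of Q, excluding Q and Z): {N, T, V}.
Backdoor paths from Q to Z:
  P1: Q <- T -> Z
  P2: Q <- N <- V -> A -> J <- R -> Z
  P3: Q <- N <- V -> Z
  P4: Q <- N -> R -> Z
  P5: Q <- N -> R -> J <- A <- V -> Z
  P6: Q <- N -> Z
  P7: Q <- N -> J <- R -> Z
  P8: Q <- N -> J <- A <- V -> Z
The empty set is not sufficient: P1 (Q <- T -> Z) has no collider blocking it and no conditioned non-collider, so it is open.
Try {N, T}:
  P1: blocked at fork node T ∈ conditioning set.
  P2: blocked at chain node N ∈ conditioning set.
  P3: blocked at chain node N ∈ conditioning set.
  P4: blocked at fork node N ∈ conditioning set.
  P5: blocked at fork node N ∈ conditioning set.
  P6: blocked at fork node N ∈ conditioning set.
  P7: blocked at fork node N ∈ conditioning set.
  P8: blocked at fork node N ∈ conditioning set.
{N, T} contains no descendant of Q and blocks every backdoor path.
Every element of {N, T} is needed (dropping N leaves P3 open; dropping T leaves P1 open), so no proper subset is valid.
Among all size-2 subsets of the eligible variables, only {N, T} blocks every backdoor path, so it is the unique smallest valid adjustment set.

{N, T}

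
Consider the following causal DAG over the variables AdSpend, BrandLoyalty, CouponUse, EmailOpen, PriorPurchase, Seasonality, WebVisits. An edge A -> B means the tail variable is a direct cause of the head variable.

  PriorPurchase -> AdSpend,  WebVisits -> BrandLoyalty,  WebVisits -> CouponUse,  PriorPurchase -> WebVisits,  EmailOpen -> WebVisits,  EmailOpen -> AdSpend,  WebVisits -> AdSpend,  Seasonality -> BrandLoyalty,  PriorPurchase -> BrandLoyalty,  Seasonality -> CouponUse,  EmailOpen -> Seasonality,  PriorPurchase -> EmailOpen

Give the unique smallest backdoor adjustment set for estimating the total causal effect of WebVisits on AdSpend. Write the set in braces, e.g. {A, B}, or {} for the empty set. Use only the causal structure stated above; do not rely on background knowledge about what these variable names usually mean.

{EmailOpen, PriorPurchase}

Variables eligible for adjustment (non-descendants of WebVisits, excluding WebVisits and AdSpend): {EmailOpen, PriorPurchase, Seasonality}.
Backdoor paths from WebVisits to AdSpend:
  P1: WebVisits <- PriorPurchase -> EmailOpen -> AdSpend
  P2: WebVisits <- PriorPurchase -> AdSpend
  P3: WebVisits <- PriorPurchase -> BrandLoyalty <- Seasonality <- EmailOpen -> AdSpend
  P4: WebVisits <- EmailOpen <- PriorPurchase -> AdSpend
  P5: WebVisits <- EmailOpen -> Seasonality -> BrandLoyalty <- PriorPurchase -> AdSpend
  P6: WebVisits <- EmailOpen -> AdSpend
The empty set is not sufficient: P1 (WebVisits <- PriorPurchase -> EmailOpen -> AdSpend) has no collider blocking it and no conditioned non-collider, so it is open.
Try {EmailOpen, PriorPurchase}:
  P1: blocked at fork node PriorPurchase ∈ conditioning set.
  P2: blocked at fork node PriorPurchase ∈ conditioning set.
  P3: blocked at fork node PriorPurchase ∈ conditioning set.
  P4: blocked at chain node EmailOpen ∈ conditioning set.
  P5: blocked at fork node EmailOpen ∈ conditioning set.
  P6: blocked at fork node EmailOpen ∈ conditioning set.
{EmailOpen, PriorPurchase} contains no descendant of WebVisits and blocks every backdoor path.
Every element of {EmailOpen, PriorPurchase} is needed (dropping EmailOpen leaves P6 open; dropping PriorPurchase leaves P2 open), so no proper subset is valid.
Among all size-2 subsets of the eligible variables, only {EmailOpen, PriorPurchase} blocks every backdoor path, so it is the unique smallest valid adjustment set.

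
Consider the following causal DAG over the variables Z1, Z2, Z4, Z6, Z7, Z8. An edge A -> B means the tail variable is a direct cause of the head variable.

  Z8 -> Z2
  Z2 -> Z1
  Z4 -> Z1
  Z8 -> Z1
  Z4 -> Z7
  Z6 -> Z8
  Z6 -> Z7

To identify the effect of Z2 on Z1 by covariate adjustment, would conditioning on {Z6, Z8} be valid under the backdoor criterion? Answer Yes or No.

Yes

Backdoor paths from Z2 to Z1 (paths whose first edge points into Z2):
  P1: Z2 <- Z8 <- Z6 -> Z7 <- Z4 -> Z1
  P2: Z2 <- Z8 -> Z1
Condition 1 (no descendant of Z2 in the set): holds — descendants of Z2 are {Z1}; none are in {Z6, Z8}.
Condition 2 (every backdoor path blocked by {Z6, Z8}):
  P1: blocked at chain node Z8 ∈ conditioning set.
  P2: blocked at fork node Z8 ∈ conditioning set.
{Z6, Z8} satisfies the backdoor criterion.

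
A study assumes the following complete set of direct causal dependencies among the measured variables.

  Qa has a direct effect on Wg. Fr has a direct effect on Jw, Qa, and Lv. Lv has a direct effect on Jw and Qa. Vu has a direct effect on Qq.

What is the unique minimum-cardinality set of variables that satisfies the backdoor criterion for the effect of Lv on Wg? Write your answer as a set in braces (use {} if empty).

{Fr}

Variables eligible for adjustment (non-descendants of Lv, excluding Lv and Wg): {Fr, Qq, Vu}.
Backdoor paths from Lv to Wg:
  P1: Lv <- Fr -> Qa -> Wg
The empty set is not sufficient: P1 (Lv <- Fr -> Qa -> Wg) has no collider blocking it and no conditioned non-collider, so it is open.
Try {Fr}:
  P1: blocked at fork node Fr ∈ conditioning set.
{Fr} contains no descendant of Lv and blocks every backdoor path.
No other singleton works — e.g. {Vu} leaves P1 open — so {Fr} is the unique smallest valid adjustment set.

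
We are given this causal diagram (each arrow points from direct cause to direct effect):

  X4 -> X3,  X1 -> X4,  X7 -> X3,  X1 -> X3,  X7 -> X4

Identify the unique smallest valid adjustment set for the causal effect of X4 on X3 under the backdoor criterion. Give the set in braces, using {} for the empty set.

{X1, X7}

Variables eligible for adjustment (non-descendants of X4, excluding X4 and X3): {X1, X7}.
Backdoor paths from X4 to X3:
  P1: X4 <- X7 -> X3
  P2: X4 <- X1 -> X3
The empty set is not sufficient: P1 (X4 <- X7 -> X3) has no collider blocking it and no conditioned non-collider, so it is open.
Try {X1, X7}:
  P1: blocked at fork node X7 ∈ conditioning set.
  P2: blocked at fork node X1 ∈ conditioning set.
{X1, X7} contains no descendant of X4 and blocks every backdoor path.
Every element of {X1, X7} is needed (dropping X1 leaves P2 open; dropping X7 leaves P1 open), so no proper subset is valid.
Among all size-2 subsets of the eligible variables, only {X1, X7} blocks every backdoor path, so it is the unique smallest valid adjustment set.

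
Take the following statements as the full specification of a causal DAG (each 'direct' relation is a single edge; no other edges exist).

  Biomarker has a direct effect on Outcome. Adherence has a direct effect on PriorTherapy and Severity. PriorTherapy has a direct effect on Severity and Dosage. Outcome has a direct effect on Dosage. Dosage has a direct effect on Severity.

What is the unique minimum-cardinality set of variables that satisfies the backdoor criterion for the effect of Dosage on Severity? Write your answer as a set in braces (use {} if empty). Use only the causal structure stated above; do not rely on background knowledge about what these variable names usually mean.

Variables eligible for adjustment (non-descendants of Dosage, excluding Dosage and Severity): {Adherence, Biomarker, Outcome, PriorTherapy}.
Backdoor paths from Dosage to Severity:
  P1: Dosage <- PriorTherapy <- Adherence -> Severity
  P2: Dosage <- PriorTherapy -> Severity
The empty set is not sufficient: P1 (Dosage <- PriorTherapy <- Adherence -> Severity) has no collider blocking it and no conditioned non-collider, so it is open.
Try {PriorTherapy}:
  P1: blocked at chain node PriorTherapy ∈ conditioning set.
  P2: blocked at fork node PriorTherapy ∈ conditioning set.
{PriorTherapy} contains no descendant of Dosage and blocks every backdoor path.
No other singleton works — e.g. {Biomarker} leaves P1 open — so {PriorTherapy} is the unique smallest valid adjustment set.

{PriorTherapy}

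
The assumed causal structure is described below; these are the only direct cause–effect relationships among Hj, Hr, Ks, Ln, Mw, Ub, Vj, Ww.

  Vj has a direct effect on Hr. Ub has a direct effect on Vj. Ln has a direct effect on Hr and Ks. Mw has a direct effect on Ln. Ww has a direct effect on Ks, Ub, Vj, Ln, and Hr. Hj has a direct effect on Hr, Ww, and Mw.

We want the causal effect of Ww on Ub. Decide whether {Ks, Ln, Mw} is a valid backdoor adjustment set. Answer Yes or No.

No

Backdoor paths from Ww to Ub (paths whose first edge points into Ww):
  P1: Ww <- Hj -> Mw -> Ln -> Hr <- Vj <- Ub
  P2: Ww <- Hj -> Hr <- Vj <- Ub
Condition 1 (no descendant of Ww in the set): FAILS — Ks and Ln are descendants of Ww.
Condition 2 (every backdoor path blocked by {Ks, Ln, Mw}):
  P1: blocked at chain node Mw ∈ conditioning set.
  P2: blocked at collider Hr (neither it nor any descendant is in the conditioning set).
{Ks, Ln, Mw} does not satisfy the backdoor criterion.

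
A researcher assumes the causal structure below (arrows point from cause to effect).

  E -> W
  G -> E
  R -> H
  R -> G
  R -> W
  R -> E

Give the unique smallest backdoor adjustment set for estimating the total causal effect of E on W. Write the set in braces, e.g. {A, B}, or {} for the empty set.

{R}

Variables eligible for adjustment (non-descendants of E, excluding E and W): {G, H, R}.
Backdoor paths from E to W:
  P1: E <- R -> W
  P2: E <- G <- R -> W
The empty set is not sufficient: P1 (E <- R -> W) has no collider blocking it and no conditioned non-collider, so it is open.
Try {R}:
  P1: blocked at fork node R ∈ conditioning set.
  P2: blocked at fork node R ∈ conditioning set.
{R} contains no descendant of E and blocks every backdoor path.
No other singleton works — e.g. {G} leaves P1 open — so {R} is the unique smallest valid adjustment set.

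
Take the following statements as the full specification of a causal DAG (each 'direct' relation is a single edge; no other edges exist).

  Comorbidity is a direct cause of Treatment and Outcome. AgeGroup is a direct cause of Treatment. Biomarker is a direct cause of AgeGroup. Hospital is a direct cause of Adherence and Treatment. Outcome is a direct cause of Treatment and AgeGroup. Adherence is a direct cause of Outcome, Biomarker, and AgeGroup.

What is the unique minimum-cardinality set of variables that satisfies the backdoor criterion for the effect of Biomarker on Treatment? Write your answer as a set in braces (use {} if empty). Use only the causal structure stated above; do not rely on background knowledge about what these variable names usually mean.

Variables eligible for adjustment (non-descendants of Biomarker, excluding Biomarker and Treatment): {Adherence, Comorbidity, Hospital, Outcome}.
Backdoor paths from Biomarker to Treatment:
  P1: Biomarker <- Adherence <- Hospital -> Treatment
  P2: Biomarker <- Adherence -> Outcome <- Comorbidity -> Treatment
  P3: Biomarker <- Adherence -> Outcome -> AgeGroup -> Treatment
  P4: Biomarker <- Adherence -> Outcome -> Treatment
  P5: Biomarker <- Adherence -> AgeGroup <- Outcome <- Comorbidity -> Treatment
  P6: Biomarker <- Adherence -> AgeGroup <- Outcome -> Treatment
  P7: Biomarker <- Adherence -> AgeGroup -> Treatment
The empty set is not sufficient: P1 (Biomarker <- Adherence <- Hospital -> Treatment) has no collider blocking it and no conditioned non-collider, so it is open.
Try {Adherence}:
  P1: blocked at chain node Adherence ∈ conditioning set.
  P2: blocked at fork node Adherence ∈ conditioning set.
  P3: blocked at fork node Adherence ∈ conditioning set.
  P4: blocked at fork node Adherence ∈ conditioning set.
  P5: blocked at fork node Adherence ∈ conditioning set.
  P6: blocked at fork node Adherence ∈ conditioning set.
  P7: blocked at fork node Adherence ∈ conditioning set.
{Adherence} contains no descendant of Biomarker and blocks every backdoor path.
No other singleton works — e.g. {Hospital} leaves P3 open — so {Adherence} is the unique smallest valid adjustment set.

{Adherence}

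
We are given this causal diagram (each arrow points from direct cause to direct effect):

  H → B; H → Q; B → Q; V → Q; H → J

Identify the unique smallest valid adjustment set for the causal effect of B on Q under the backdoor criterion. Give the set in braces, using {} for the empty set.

Variables eligible for adjustment (non-descendants of B, excluding B and Q): {H, J, V}.
Backdoor paths from B to Q:
  P1: B <- H -> Q
The empty set is not sufficient: P1 (B <- H -> Q) has no collider blocking it and no conditioned non-collider, so it is open.
Try {H}:
  P1: blocked at fork node H ∈ conditioning set.
{H} contains no descendant of B and blocks every backdoor path.
No other singleton works — e.g. {V} leaves P1 open — so {H} is the unique smallest valid adjustment set.

{H}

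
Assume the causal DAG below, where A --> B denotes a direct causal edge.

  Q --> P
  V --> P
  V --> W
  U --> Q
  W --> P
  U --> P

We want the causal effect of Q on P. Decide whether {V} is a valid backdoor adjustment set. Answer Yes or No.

No

Backdoor paths from Q to P (paths whose first edge points into Q):
  P1: Q <- U -> P
Condition 1 (no descendant of Q in the set): holds — descendants of Q are {P}; none are in {V}.
Condition 2 (every backdoor path blocked by {V}):
  P1: open — no interior node is in the conditioning set.
{V} does not satisfy the backdoor criterion.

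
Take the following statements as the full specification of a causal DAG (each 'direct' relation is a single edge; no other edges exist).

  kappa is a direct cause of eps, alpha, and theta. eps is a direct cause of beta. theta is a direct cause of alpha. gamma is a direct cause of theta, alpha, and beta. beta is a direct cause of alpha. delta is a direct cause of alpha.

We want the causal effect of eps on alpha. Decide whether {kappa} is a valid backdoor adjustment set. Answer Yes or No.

Yes

Backdoor paths from eps to alpha (paths whose first edge points into eps):
  P1: eps <- kappa -> theta <- gamma -> beta -> alpha
  P2: eps <- kappa -> theta <- gamma -> alpha
  P3: eps <- kappa -> theta -> alpha
  P4: eps <- kappa -> alpha
Condition 1 (no descendant of eps in the set): holds — descendants of eps are {alpha, beta}; none are in {kappa}.
Condition 2 (every backdoor path blocked by {kappa}):
  P1: blocked at fork node kappa ∈ conditioning set.
  P2: blocked at fork node kappa ∈ conditioning set.
  P3: blocked at fork node kappa ∈ conditioning set.
  P4: blocked at fork node kappa ∈ conditioning set.
{kappa} satisfies the backdoor criterion.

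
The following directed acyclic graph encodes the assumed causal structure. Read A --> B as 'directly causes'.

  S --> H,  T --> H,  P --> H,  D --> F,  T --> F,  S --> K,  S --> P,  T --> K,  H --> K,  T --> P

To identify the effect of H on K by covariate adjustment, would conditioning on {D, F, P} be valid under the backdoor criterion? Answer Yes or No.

No

Backdoor paths from H to K (paths whose first edge points into H):
  P1: H <- T -> P <- S -> K
  P2: H <- T -> K
  P3: H <- S -> P <- T -> K
  P4: H <- S -> K
  P5: H <- P <- T -> K
  P6: H <- P <- S -> K
Condition 1 (no descendant of H in the set): holds — descendants of H are {K}; none are in {D, F, P}.
Condition 2 (every backdoor path blocked by {D, F, P}):
  P1: open — collider(s) P are conditioned on (or have a conditioned descendant) and no non-collider on the path is in the set.
  P2: open — no interior node is in the conditioning set.
  P3: open — collider(s) P are conditioned on (or have a conditioned descendant) and no non-collider on the path is in the set.
  P4: open — no interior node is in the conditioning set.
  P5: blocked at chain node P ∈ conditioning set.
  P6: blocked at chain node P ∈ conditioning set.
{D, F, P} does not satisfy the backdoor criterion.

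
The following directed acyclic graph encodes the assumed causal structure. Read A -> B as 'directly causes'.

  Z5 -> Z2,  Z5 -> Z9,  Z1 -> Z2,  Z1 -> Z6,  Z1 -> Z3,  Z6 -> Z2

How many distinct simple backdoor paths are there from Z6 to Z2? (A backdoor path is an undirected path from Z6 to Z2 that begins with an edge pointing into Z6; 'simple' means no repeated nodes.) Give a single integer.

1

A backdoor path from Z6 to Z2 is any simple undirected path whose first edge points into Z6 (i.e. leaves Z6 via a parent).
Parents of Z6: {Z1}.
Enumerating:
  P1: Z6 <- Z1 -> Z2
That exhausts the simple backdoor paths. Count: 1.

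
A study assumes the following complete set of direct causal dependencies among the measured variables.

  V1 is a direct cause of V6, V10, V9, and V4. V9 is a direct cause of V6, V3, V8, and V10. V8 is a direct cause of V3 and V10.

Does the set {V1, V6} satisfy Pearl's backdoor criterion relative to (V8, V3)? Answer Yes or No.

No

Backdoor paths from V8 to V3 (paths whose first edge points into V8):
  P1: V8 <- V9 -> V3
Condition 1 (no descendant of V8 in the set): holds — descendants of V8 are {V10, V3}; none are in {V1, V6}.
Condition 2 (every backdoor path blocked by {V1, V6}):
  P1: open — no interior node is in the conditioning set.
{V1, V6} does not satisfy the backdoor criterion.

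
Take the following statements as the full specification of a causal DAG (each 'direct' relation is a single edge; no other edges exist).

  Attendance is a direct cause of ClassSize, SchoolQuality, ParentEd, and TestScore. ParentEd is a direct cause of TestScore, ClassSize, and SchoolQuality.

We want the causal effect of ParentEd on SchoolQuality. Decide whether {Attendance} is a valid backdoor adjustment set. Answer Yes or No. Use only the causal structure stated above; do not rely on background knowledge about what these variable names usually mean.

Yes

Backdoor paths from ParentEd to SchoolQuality (paths whose first edge points into ParentEd):
  P1: ParentEd <- Attendance -> SchoolQuality
Condition 1 (no descendant of ParentEd in the set): holds — descendants of ParentEd are {ClassSize, SchoolQuality, TestScore}; none are in {Attendance}.
Condition 2 (every backdoor path blocked by {Attendance}):
  P1: blocked at fork node Attendance ∈ conditioning set.
{Attendance} satisfies the backdoor criterion.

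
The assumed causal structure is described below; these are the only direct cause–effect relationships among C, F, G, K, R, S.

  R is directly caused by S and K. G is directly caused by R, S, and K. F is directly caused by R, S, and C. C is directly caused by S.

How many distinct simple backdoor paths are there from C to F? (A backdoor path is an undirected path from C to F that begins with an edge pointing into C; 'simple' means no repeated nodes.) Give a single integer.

4

A backdoor path from C to F is any simple undirected path whose first edge points into C (i.e. leaves C via a parent).
Parents of C: {S}.
Enumerating:
  P1: C <- S -> R -> F
  P2: C <- S -> G <- K -> R -> F
  P3: C <- S -> G <- R -> F
  P4: C <- S -> F
That exhausts the simple backdoor paths. Count: 4.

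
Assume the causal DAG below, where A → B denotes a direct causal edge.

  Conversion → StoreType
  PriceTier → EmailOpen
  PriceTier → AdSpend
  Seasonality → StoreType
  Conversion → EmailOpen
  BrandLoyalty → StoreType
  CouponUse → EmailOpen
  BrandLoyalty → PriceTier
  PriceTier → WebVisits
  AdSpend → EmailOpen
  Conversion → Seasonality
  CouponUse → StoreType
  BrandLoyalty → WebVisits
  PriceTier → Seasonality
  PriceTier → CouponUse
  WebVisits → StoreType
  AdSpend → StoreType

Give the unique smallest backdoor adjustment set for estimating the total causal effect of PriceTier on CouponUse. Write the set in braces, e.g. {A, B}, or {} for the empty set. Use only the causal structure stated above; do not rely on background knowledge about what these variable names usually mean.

Variables eligible for adjustment (non-descendants of PriceTier, excluding PriceTier and CouponUse): {BrandLoyalty, Conversion}.
Backdoor paths from PriceTier to CouponUse:
  P1: PriceTier <- BrandLoyalty -> WebVisits -> StoreType <- Conversion -> EmailOpen <- CouponUse
  P2: PriceTier <- BrandLoyalty -> WebVisits -> StoreType <- Seasonality <- Conversion -> EmailOpen <- CouponUse
  P3: PriceTier <- BrandLoyalty -> WebVisits -> StoreType <- CouponUse
  P4: PriceTier <- BrandLoyalty -> WebVisits -> StoreType <- AdSpend -> EmailOpen <- CouponUse
  P5: PriceTier <- BrandLoyalty -> StoreType <- Conversion -> EmailOpen <- CouponUse
  P6: PriceTier <- BrandLoyalty -> StoreType <- Seasonality <- Conversion -> EmailOpen <- CouponUse
  P7: PriceTier <- BrandLoyalty -> StoreType <- CouponUse
  P8: PriceTier <- BrandLoyalty -> StoreType <- AdSpend -> EmailOpen <- CouponUse
Each backdoor path contains an unconditioned collider, so every path is already blocked with the empty conditioning set:
  P1: blocked at collider StoreType (neither it nor any descendant is in the conditioning set).
  P2: blocked at collider StoreType (neither it nor any descendant is in the conditioning set).
  P3: blocked at collider StoreType (neither it nor any descendant is in the conditioning set).
  P4: blocked at collider StoreType (neither it nor any descendant is in the conditioning set).
  P5: blocked at collider StoreType (neither it nor any descendant is in the conditioning set).
  P6: blocked at collider StoreType (neither it nor any descendant is in the conditioning set).
  P7: blocked at collider StoreType (neither it nor any descendant is in the conditioning set).
  P8: blocked at collider StoreType (neither it nor any descendant is in the conditioning set).
The empty set is therefore the unique smallest valid set.

{}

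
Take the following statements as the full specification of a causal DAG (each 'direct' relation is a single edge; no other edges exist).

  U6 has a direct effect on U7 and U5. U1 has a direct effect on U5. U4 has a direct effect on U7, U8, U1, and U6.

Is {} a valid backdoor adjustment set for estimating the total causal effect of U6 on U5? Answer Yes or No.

No

Backdoor paths from U6 to U5 (paths whose first edge points into U6):
  P1: U6 <- U4 -> U1 -> U5
Condition 1 (no descendant of U6 in the set): holds — descendants of U6 are {U5, U7}; none are in {}.
Condition 2 (every backdoor path blocked by {}):
  P1: open — no interior node is in the conditioning set.
{} does not satisfy the backdoor criterion.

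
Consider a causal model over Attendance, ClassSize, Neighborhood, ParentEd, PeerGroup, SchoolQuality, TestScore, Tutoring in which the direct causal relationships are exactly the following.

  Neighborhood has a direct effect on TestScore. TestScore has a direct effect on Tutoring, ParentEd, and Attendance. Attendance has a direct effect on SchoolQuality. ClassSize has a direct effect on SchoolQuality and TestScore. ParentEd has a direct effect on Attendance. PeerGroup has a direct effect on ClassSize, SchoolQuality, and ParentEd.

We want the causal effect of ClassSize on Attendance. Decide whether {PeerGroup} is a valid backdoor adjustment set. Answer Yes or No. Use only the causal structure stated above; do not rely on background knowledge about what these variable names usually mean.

Yes

Backdoor paths from ClassSize to Attendance (paths whose first edge points into ClassSize):
  P1: ClassSize <- PeerGroup -> ParentEd <- TestScore -> Attendance
  P2: ClassSize <- PeerGroup -> ParentEd -> Attendance
  P3: ClassSize <- PeerGroup -> SchoolQuality <- Attendance
Condition 1 (no descendant of ClassSize in the set): holds — descendants of ClassSize are {Attendance, ParentEd, SchoolQuality, TestScore, Tutoring}; none are in {PeerGroup}.
Condition 2 (every backdoor path blocked by {PeerGroup}):
  P1: blocked at fork node PeerGroup ∈ conditioning set.
  P2: blocked at fork node PeerGroup ∈ conditioning set.
  P3: blocked at fork node PeerGroup ∈ conditioning set.
{PeerGroup} satisfies the backdoor criterion.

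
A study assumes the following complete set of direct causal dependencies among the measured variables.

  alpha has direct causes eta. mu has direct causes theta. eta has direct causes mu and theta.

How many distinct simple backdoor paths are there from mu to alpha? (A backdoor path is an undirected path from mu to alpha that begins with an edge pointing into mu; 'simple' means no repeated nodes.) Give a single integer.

A backdoor path from mu to alpha is any simple undirected path whose first edge points into mu (i.e. leaves mu via a parent).
Parents of mu: {theta}.
Enumerating:
  P1: mu <- theta -> eta -> alpha
That exhausts the simple backdoor paths. Count: 1.

1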